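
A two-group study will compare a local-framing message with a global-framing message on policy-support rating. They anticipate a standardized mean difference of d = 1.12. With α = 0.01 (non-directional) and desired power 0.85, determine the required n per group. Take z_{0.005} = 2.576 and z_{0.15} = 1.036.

n = 21 per group

For two independent groups with equal n: n = 2·((z_{α/2} + z_β) / d)².
z_{α/2} + z_β = 2.576 + 1.036 = 3.612.
n = 2 × (3.612 / 1.12)² = 2 × 3.225² = 2 × 10.40 = 20.8.
Round up to the next whole participant.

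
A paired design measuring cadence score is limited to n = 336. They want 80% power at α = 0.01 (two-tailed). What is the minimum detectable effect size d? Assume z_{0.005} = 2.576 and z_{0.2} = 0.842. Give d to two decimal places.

For a single sample (or paired design) of n = 336: d_min = (z_{α/2} + z_β)/√n.
z-sum = 2.576 + 0.842 = 3.418.
d_min = 3.418 / √336 = 3.418 / 18.330 = 0.186.

d_min ≈ 0.19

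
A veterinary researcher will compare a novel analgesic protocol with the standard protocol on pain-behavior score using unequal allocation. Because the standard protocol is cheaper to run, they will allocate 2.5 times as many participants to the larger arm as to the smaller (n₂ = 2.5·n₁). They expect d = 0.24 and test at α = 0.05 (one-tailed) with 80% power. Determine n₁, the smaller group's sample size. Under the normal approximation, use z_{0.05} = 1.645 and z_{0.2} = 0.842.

n₁ = 151

With allocation ratio k = n₂/n₁ = 2.5, Var(x̄₁−x̄₂) = σ²(1/n₁ + 1/(k·n₁)) = σ²·(k+1)/(k·n₁).
So n₁ = (1 + 1/k)·((z_{α} + z_β)/d)² = 1.400 × (2.487/0.24)².
n₁ = 1.400 × 107.38 = 150.3.
Round up: n₁ = 151, giving n₂ = ⌈2.5 × 151⌉ = ⌈377.5⌉ = 378.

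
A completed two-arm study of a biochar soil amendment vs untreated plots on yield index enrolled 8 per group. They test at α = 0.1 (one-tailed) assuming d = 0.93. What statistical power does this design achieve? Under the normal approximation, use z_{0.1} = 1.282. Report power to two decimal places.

For two equal groups, power = Φ(d·√(n/2) − z_{α}).
d·√(n/2) = 0.93 × √(8/2) = 0.93 × 2.000 = 1.860.
z_β = 1.860 − 1.282 = 0.578.
Power = Φ(0.578) = 0.718.

power ≈ 0.72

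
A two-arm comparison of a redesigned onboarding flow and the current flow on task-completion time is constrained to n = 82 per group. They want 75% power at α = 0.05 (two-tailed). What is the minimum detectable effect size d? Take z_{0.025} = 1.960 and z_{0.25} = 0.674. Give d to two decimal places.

d_min ≈ 0.41

For two independent groups of n = 82 each: d_min = (z_{α/2} + z_β)·√(2/n).
z-sum = 1.960 + 0.674 = 2.634.
d_min = 2.634 × √(2/82) = 2.634 × 0.1562 = 0.411.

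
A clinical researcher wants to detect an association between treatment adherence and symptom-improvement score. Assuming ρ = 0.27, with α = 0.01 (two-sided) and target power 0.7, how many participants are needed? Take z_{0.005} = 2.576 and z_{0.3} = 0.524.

n = 129

Fisher's z: C = ½·ln((1+r)/(1−r)) = ½·ln(1.7397) = 0.2769.
n = ((z_{α/2} + z_β)/C)² + 3.
(2.576 + 0.524) / 0.2769 = 3.100 / 0.2769 = 11.195.
n = 11.195² + 3 = 125.34 + 3 = 128.3.
Round up.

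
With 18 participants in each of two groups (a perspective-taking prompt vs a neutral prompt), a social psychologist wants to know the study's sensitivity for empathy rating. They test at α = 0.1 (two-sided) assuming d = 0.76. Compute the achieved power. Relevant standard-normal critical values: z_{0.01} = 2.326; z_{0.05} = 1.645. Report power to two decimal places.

For two equal groups, power = Φ(d·√(n/2) − z_{α/2}).
d·√(n/2) = 0.76 × √(18/2) = 0.76 × 3.000 = 2.280.
z_β = 2.280 − 1.645 = 0.635.
Power = Φ(0.635) = 0.737.

power ≈ 0.74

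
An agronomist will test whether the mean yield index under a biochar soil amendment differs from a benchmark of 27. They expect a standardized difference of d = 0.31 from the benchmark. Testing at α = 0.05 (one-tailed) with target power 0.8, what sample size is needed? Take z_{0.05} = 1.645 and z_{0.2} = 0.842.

n = 65

For a one-sample test: n = ((z_{α} + z_β) / d)².
z_{α} + z_β = 1.645 + 0.842 = 2.487.
n = (2.487 / 0.31)² = 8.023² = 64.36.
Round up.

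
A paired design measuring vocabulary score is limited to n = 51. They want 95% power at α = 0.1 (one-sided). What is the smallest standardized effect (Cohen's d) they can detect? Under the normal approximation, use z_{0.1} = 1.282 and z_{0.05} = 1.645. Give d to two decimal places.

d_min ≈ 0.41

For a single sample (or paired design) of n = 51: d_min = (z_{α} + z_β)/√n.
z-sum = 1.282 + 1.645 = 2.927.
d_min = 2.927 / √51 = 2.927 / 7.141 = 0.410.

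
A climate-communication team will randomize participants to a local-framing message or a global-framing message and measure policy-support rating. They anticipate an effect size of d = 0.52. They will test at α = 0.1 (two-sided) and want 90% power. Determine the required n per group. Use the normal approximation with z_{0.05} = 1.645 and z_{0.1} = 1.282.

n = 64 per group

For two independent groups with equal n: n = 2·((z_{α/2} + z_β) / d)².
z_{α/2} + z_β = 1.645 + 1.282 = 2.927.
n = 2 × (2.927 / 0.52)² = 2 × 5.629² = 2 × 31.68 = 63.4.
Round up to the next whole participant.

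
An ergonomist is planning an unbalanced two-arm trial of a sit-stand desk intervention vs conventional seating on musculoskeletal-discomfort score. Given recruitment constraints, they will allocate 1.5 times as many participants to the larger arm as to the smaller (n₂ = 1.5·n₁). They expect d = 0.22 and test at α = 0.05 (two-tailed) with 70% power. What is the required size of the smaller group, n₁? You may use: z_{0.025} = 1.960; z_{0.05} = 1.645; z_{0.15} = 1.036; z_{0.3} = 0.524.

n₁ = 213

With allocation ratio k = n₂/n₁ = 1.5, Var(x̄₁−x̄₂) = σ²(1/n₁ + 1/(k·n₁)) = σ²·(k+1)/(k·n₁).
So n₁ = (1 + 1/k)·((z_{α/2} + z_β)/d)² = 1.667 × (2.484/0.22)².
n₁ = 1.667 × 127.48 = 212.5.
Round up: n₁ = 213, giving n₂ = ⌈1.5 × 213⌉ = ⌈319.5⌉ = 320.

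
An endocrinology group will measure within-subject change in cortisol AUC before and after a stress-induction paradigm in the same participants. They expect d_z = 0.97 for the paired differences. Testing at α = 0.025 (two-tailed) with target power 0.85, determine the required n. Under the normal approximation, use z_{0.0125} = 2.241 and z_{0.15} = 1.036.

n = 12 pairs

For a paired (one-sample on differences) test: n = ((z_{α/2} + z_β) / d)².
z_{α/2} + z_β = 2.241 + 1.036 = 3.277.
n = (3.277 / 0.97)² = 3.378² = 11.41.
Round up.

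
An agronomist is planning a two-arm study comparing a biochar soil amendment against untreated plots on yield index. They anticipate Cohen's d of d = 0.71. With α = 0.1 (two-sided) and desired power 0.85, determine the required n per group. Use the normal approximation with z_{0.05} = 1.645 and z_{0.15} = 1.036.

n = 29 per group

For two independent groups with equal n: n = 2·((z_{α/2} + z_β) / d)².
z_{α/2} + z_β = 1.645 + 1.036 = 2.681.
n = 2 × (2.681 / 0.71)² = 2 × 3.776² = 2 × 14.26 = 28.5.
Round up to the next whole participant.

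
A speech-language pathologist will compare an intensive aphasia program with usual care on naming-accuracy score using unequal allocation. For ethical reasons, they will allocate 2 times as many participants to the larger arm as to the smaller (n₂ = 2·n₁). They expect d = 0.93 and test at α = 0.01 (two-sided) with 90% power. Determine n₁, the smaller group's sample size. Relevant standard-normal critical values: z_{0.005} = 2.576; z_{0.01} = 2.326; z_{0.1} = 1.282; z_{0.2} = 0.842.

With allocation ratio k = n₂/n₁ = 2, Var(x̄₁−x̄₂) = σ²(1/n₁ + 1/(k·n₁)) = σ²·(k+1)/(k·n₁).
So n₁ = (1 + 1/k)·((z_{α/2} + z_β)/d)² = 1.500 × (3.858/0.93)².
n₁ = 1.500 × 17.21 = 25.8.
Round up: n₁ = 26, giving n₂ = 2 × 26 = 52.

n₁ = 26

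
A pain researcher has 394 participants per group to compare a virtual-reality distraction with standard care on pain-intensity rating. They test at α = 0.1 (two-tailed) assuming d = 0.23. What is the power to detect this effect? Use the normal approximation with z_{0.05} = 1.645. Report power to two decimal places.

For two equal groups, power = Φ(d·√(n/2) − z_{α/2}).
d·√(n/2) = 0.23 × √(394/2) = 0.23 × 14.036 = 3.228.
z_β = 3.228 − 1.645 = 1.583.
Power = Φ(1.583) = 0.943.

power ≈ 0.94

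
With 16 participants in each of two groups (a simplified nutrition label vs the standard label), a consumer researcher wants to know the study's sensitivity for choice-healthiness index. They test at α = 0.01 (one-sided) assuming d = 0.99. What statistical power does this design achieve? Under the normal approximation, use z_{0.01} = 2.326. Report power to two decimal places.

For two equal groups, power = Φ(d·√(n/2) − z_{α}).
d·√(n/2) = 0.99 × √(16/2) = 0.99 × 2.828 = 2.800.
z_β = 2.800 − 2.326 = 0.474.
Power = Φ(0.474) = 0.682.

power ≈ 0.68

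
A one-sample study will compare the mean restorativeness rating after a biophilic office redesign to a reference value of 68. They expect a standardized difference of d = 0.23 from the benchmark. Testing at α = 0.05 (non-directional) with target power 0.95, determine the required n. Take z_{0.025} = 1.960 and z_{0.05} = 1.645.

n = 246

For a one-sample test: n = ((z_{α/2} + z_β) / d)².
z_{α/2} + z_β = 1.960 + 1.645 = 3.605.
n = (3.605 / 0.23)² = 15.674² = 245.67.
Round up.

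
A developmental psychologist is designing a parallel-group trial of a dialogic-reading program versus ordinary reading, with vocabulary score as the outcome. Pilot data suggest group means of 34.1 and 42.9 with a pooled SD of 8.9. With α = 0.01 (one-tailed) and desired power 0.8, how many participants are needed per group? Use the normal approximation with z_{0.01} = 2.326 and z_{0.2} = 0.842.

Cohen's d = |M₁ − M₂| / SD_pooled = |34.1 − 42.9| / 8.9 = 8.8 / 8.9 = 0.989.
For two independent groups with equal n: n = 2·((z_{α} + z_β) / d)².
z_{α} + z_β = 2.326 + 0.842 = 3.168.
n = 2 × (3.168 / 0.989)² = 2 × 3.203² = 2 × 10.26 = 20.5.
Round up to the next whole participant.

n = 21 per group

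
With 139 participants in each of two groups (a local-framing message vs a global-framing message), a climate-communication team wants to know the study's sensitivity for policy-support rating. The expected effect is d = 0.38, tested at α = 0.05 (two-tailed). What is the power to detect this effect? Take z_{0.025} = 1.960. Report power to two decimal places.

For two equal groups, power = Φ(d·√(n/2) − z_{α/2}).
d·√(n/2) = 0.38 × √(139/2) = 0.38 × 8.337 = 3.168.
z_β = 3.168 − 1.960 = 1.208.
Power = Φ(1.208) = 0.886.

power ≈ 0.89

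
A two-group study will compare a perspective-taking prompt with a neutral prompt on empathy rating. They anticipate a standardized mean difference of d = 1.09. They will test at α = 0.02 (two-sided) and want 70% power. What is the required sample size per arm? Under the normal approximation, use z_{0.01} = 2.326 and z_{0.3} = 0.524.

For two independent groups with equal n: n = 2·((z_{α/2} + z_β) / d)².
z_{α/2} + z_β = 2.326 + 0.524 = 2.850.
n = 2 × (2.850 / 1.09)² = 2 × 2.615² = 2 × 6.84 = 13.7.
Round up to the next whole participant.

n = 14 per group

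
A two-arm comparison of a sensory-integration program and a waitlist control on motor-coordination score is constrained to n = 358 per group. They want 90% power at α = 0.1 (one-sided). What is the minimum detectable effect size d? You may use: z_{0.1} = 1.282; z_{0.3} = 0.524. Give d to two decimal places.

For two independent groups of n = 358 each: d_min = (z_{α} + z_β)·√(2/n).
z-sum = 1.282 + 1.282 = 2.564.
d_min = 2.564 × √(2/358) = 2.564 × 0.0747 = 0.192.

d_min ≈ 0.19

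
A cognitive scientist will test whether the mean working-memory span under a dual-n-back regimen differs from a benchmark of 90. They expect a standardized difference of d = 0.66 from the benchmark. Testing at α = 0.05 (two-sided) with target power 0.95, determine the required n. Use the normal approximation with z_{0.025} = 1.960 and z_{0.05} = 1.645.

n = 30

For a one-sample test: n = ((z_{α/2} + z_β) / d)².
z_{α/2} + z_β = 1.960 + 1.645 = 3.605.
n = (3.605 / 0.66)² = 5.462² = 29.83.
Round up.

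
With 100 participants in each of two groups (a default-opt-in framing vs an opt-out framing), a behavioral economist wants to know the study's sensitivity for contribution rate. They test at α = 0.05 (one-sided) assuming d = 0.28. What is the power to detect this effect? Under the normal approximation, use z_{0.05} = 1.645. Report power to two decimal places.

For two equal groups, power = Φ(d·√(n/2) − z_{α}).
d·√(n/2) = 0.28 × √(100/2) = 0.28 × 7.071 = 1.980.
z_β = 1.980 − 1.645 = 0.335.
Power = Φ(0.335) = 0.631.

power ≈ 0.63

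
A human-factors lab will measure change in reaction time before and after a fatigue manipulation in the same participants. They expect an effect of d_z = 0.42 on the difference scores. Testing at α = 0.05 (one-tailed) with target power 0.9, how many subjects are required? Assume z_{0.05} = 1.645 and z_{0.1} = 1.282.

n = 49 pairs

For a paired (one-sample on differences) test: n = ((z_{α} + z_β) / d)².
z_{α} + z_β = 1.645 + 1.282 = 2.927.
n = (2.927 / 0.42)² = 6.969² = 48.57.
Round up.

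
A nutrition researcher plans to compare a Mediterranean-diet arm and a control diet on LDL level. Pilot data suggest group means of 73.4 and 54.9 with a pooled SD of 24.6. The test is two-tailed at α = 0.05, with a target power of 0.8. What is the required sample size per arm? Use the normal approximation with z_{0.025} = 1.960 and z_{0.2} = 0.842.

Cohen's d = |M₁ − M₂| / SD_pooled = |73.4 − 54.9| / 24.6 = 18.5 / 24.6 = 0.752.
For two independent groups with equal n: n = 2·((z_{α/2} + z_β) / d)².
z_{α/2} + z_β = 1.960 + 0.842 = 2.802.
n = 2 × (2.802 / 0.752)² = 2 × 3.726² = 2 × 13.88 = 27.8.
Round up to the next whole participant.

n = 28 per group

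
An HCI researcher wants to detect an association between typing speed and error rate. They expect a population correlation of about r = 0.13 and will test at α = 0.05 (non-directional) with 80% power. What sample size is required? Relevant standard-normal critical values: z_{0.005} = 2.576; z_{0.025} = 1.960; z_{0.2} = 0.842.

n = 463

Fisher's z: C = ½·ln((1+r)/(1−r)) = ½·ln(1.2989) = 0.1307.
n = ((z_{α/2} + z_β)/C)² + 3.
(1.960 + 0.842) / 0.1307 = 2.802 / 0.1307 = 21.438.
n = 21.438² + 3 = 459.61 + 3 = 462.6.
Round up.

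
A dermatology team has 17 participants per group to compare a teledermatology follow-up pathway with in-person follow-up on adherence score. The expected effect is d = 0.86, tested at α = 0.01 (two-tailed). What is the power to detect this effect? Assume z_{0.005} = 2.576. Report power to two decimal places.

For two equal groups, power = Φ(d·√(n/2) − z_{α/2}).
d·√(n/2) = 0.86 × √(17/2) = 0.86 × 2.915 = 2.507.
z_β = 2.507 − 2.576 = -0.069.
Power = Φ(-0.069) = 0.473.

power ≈ 0.47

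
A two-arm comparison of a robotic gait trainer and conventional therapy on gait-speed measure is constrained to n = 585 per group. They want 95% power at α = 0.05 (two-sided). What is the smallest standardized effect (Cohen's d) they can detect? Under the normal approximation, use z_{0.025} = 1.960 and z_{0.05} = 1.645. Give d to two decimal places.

d_min ≈ 0.21

For two independent groups of n = 585 each: d_min = (z_{α/2} + z_β)·√(2/n).
z-sum = 1.960 + 1.645 = 3.605.
d_min = 3.605 × √(2/585) = 3.605 × 0.0585 = 0.211.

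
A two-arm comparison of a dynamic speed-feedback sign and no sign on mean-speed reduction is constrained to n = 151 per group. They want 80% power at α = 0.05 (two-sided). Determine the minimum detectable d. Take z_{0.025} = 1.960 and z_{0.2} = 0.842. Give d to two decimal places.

d_min ≈ 0.32

For two independent groups of n = 151 each: d_min = (z_{α/2} + z_β)·√(2/n).
z-sum = 1.960 + 0.842 = 2.802.
d_min = 2.802 × √(2/151) = 2.802 × 0.1151 = 0.322.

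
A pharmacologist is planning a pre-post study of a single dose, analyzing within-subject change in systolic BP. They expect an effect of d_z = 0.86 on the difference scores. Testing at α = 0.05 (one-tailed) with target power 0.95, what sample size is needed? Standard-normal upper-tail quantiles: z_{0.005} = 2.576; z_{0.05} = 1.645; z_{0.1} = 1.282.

n = 15 pairs

For a paired (one-sample on differences) test: n = ((z_{α} + z_β) / d)².
z_{α} + z_β = 1.645 + 1.645 = 3.290.
n = (3.290 / 0.86)² = 3.826² = 14.64.
Round up.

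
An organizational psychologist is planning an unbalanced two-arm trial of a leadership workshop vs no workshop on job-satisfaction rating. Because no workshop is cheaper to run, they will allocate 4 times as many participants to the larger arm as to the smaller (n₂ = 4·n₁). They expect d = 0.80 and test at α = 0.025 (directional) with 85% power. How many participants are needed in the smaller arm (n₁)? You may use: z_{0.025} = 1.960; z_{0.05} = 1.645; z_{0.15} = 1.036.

With allocation ratio k = n₂/n₁ = 4, Var(x̄₁−x̄₂) = σ²(1/n₁ + 1/(k·n₁)) = σ²·(k+1)/(k·n₁).
So n₁ = (1 + 1/k)·((z_{α} + z_β)/d)² = 1.250 × (2.996/0.80)².
n₁ = 1.250 × 14.03 = 17.5.
Round up: n₁ = 18, giving n₂ = 4 × 18 = 72.

n₁ = 18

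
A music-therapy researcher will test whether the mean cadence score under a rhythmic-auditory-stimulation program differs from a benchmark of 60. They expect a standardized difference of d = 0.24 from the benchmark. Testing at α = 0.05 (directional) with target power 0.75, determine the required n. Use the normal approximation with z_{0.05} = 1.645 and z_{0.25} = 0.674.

n = 94

For a one-sample test: n = ((z_{α} + z_β) / d)².
z_{α} + z_β = 1.645 + 0.674 = 2.319.
n = (2.319 / 0.24)² = 9.662² = 93.36.
Round up.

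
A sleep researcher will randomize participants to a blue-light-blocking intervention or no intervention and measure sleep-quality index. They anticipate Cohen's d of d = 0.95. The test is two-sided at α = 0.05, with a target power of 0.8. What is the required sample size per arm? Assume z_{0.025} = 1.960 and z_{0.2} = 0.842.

For two independent groups with equal n: n = 2·((z_{α/2} + z_β) / d)².
z_{α/2} + z_β = 1.960 + 0.842 = 2.802.
n = 2 × (2.802 / 0.95)² = 2 × 2.949² = 2 × 8.70 = 17.4.
Round up to the next whole participant.

n = 18 per group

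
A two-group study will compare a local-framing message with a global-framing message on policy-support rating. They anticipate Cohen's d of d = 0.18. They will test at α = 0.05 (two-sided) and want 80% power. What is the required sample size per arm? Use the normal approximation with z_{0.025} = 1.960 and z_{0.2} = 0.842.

n = 485 per group

For two independent groups with equal n: n = 2·((z_{α/2} + z_β) / d)².
z_{α/2} + z_β = 1.960 + 0.842 = 2.802.
n = 2 × (2.802 / 0.18)² = 2 × 15.567² = 2 × 242.32 = 484.6.
Round up to the next whole participant.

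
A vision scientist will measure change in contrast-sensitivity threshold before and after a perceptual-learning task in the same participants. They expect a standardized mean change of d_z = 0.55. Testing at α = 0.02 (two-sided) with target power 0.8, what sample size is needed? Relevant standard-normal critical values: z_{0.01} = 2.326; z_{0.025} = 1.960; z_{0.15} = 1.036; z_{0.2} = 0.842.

n = 34 pairs

For a paired (one-sample on differences) test: n = ((z_{α/2} + z_β) / d)².
z_{α/2} + z_β = 2.326 + 0.842 = 3.168.
n = (3.168 / 0.55)² = 5.760² = 33.18.
Round up.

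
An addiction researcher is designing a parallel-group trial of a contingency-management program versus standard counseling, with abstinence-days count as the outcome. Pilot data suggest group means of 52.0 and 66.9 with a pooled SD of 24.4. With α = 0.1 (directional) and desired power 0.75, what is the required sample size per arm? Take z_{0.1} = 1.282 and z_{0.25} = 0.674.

n = 21 per group

Cohen's d = |M₁ − M₂| / SD_pooled = |52.0 − 66.9| / 24.4 = 14.9 / 24.4 = 0.611.
For two independent groups with equal n: n = 2·((z_{α} + z_β) / d)².
z_{α} + z_β = 1.282 + 0.674 = 1.956.
n = 2 × (1.956 / 0.611)² = 2 × 3.201² = 2 × 10.25 = 20.5.
Round up to the next whole participant.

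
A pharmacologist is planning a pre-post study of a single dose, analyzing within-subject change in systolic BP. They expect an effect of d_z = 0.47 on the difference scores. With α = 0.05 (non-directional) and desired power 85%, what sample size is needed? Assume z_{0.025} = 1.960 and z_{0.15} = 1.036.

For a paired (one-sample on differences) test: n = ((z_{α/2} + z_β) / d)².
z_{α/2} + z_β = 1.960 + 1.036 = 2.996.
n = (2.996 / 0.47)² = 6.374² = 40.63.
Round up.

n = 41 pairs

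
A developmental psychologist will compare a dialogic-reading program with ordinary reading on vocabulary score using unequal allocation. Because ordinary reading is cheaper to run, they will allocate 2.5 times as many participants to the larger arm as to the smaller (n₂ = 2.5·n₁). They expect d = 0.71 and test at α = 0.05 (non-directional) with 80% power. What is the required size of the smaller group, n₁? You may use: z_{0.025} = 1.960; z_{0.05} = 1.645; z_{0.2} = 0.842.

n₁ = 22

With allocation ratio k = n₂/n₁ = 2.5, Var(x̄₁−x̄₂) = σ²(1/n₁ + 1/(k·n₁)) = σ²·(k+1)/(k·n₁).
So n₁ = (1 + 1/k)·((z_{α/2} + z_β)/d)² = 1.400 × (2.802/0.71)².
n₁ = 1.400 × 15.57 = 21.8.
Round up: n₁ = 22, giving n₂ = 2.5 × 22 = 55.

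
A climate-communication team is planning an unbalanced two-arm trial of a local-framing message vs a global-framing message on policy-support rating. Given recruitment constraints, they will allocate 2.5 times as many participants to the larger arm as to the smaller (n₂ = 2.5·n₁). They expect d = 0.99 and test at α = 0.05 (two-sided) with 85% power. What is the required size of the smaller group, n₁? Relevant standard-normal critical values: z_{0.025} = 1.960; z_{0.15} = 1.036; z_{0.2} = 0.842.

With allocation ratio k = n₂/n₁ = 2.5, Var(x̄₁−x̄₂) = σ²(1/n₁ + 1/(k·n₁)) = σ²·(k+1)/(k·n₁).
So n₁ = (1 + 1/k)·((z_{α/2} + z_β)/d)² = 1.400 × (2.996/0.99)².
n₁ = 1.400 × 9.16 = 12.8.
Round up: n₁ = 13, giving n₂ = ⌈2.5 × 13⌉ = ⌈32.5⌉ = 33.

n₁ = 13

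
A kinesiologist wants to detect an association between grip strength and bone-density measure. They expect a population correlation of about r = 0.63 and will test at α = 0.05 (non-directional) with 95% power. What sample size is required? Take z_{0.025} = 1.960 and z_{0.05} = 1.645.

Fisher's z: C = ½·ln((1+r)/(1−r)) = ½·ln(4.4054) = 0.7414.
n = ((z_{α/2} + z_β)/C)² + 3.
(1.960 + 1.645) / 0.7414 = 3.605 / 0.7414 = 4.862.
n = 4.862² + 3 = 23.64 + 3 = 26.6.
Round up.

n = 27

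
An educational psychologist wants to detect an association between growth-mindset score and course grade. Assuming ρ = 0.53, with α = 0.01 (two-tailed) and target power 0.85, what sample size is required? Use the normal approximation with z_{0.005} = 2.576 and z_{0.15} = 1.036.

Fisher's z: C = ½·ln((1+r)/(1−r)) = ½·ln(3.2553) = 0.5901.
n = ((z_{α/2} + z_β)/C)² + 3.
(2.576 + 1.036) / 0.5901 = 3.612 / 0.5901 = 6.121.
n = 6.121² + 3 = 37.47 + 3 = 40.5.
Round up.

n = 41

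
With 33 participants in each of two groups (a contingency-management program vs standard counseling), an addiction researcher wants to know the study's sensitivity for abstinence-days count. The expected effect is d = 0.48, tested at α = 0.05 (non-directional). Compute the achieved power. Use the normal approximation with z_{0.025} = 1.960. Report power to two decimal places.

power ≈ 0.50

For two equal groups, power = Φ(d·√(n/2) − z_{α/2}).
d·√(n/2) = 0.48 × √(33/2) = 0.48 × 4.062 = 1.950.
z_β = 1.950 − 1.960 = -0.010.
Power = Φ(-0.010) = 0.496.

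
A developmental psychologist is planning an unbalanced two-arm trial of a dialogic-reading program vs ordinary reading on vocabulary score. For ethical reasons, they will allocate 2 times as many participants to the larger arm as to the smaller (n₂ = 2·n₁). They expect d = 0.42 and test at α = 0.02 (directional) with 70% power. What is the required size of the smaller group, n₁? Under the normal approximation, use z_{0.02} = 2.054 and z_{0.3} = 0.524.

n₁ = 57

With allocation ratio k = n₂/n₁ = 2, Var(x̄₁−x̄₂) = σ²(1/n₁ + 1/(k·n₁)) = σ²·(k+1)/(k·n₁).
So n₁ = (1 + 1/k)·((z_{α} + z_β)/d)² = 1.500 × (2.578/0.42)².
n₁ = 1.500 × 37.68 = 56.5.
Round up: n₁ = 57, giving n₂ = 2 × 57 = 114.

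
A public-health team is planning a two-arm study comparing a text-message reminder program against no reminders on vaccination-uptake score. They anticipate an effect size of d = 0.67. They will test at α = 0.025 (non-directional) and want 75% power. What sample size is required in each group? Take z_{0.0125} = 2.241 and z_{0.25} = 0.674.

n = 38 per group

For two independent groups with equal n: n = 2·((z_{α/2} + z_β) / d)².
z_{α/2} + z_β = 2.241 + 0.674 = 2.915.
n = 2 × (2.915 / 0.67)² = 2 × 4.351² = 2 × 18.93 = 37.9.
Round up to the next whole participant.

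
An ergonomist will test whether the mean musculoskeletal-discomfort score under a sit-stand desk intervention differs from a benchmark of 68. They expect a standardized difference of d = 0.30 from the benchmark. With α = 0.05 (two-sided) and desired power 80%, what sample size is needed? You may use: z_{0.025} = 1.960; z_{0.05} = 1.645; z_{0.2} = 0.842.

n = 88

For a one-sample test: n = ((z_{α/2} + z_β) / d)².
z_{α/2} + z_β = 1.960 + 0.842 = 2.802.
n = (2.802 / 0.30)² = 9.340² = 87.24.
Round up.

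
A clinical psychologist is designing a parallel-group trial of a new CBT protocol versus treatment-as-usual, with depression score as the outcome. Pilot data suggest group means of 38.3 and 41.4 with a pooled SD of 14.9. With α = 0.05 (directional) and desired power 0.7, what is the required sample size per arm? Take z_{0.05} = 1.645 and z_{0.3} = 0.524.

Cohen's d = |M₁ − M₂| / SD_pooled = |38.3 − 41.4| / 14.9 = 3.1 / 14.9 = 0.208.
For two independent groups with equal n: n = 2·((z_{α} + z_β) / d)².
z_{α} + z_β = 1.645 + 0.524 = 2.169.
n = 2 × (2.169 / 0.208)² = 2 × 10.428² = 2 × 108.74 = 217.5.
Round up to the next whole participant.

n = 218 per group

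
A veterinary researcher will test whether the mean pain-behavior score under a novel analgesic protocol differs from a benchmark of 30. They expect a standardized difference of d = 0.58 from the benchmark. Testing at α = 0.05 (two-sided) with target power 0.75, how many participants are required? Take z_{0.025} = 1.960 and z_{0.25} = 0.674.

For a one-sample test: n = ((z_{α/2} + z_β) / d)².
z_{α/2} + z_β = 1.960 + 0.674 = 2.634.
n = (2.634 / 0.58)² = 4.541² = 20.62.
Round up.

n = 21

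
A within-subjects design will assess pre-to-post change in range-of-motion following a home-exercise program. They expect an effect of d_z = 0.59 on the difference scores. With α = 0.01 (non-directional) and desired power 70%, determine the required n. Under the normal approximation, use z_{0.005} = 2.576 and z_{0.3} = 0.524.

n = 28 pairs

For a paired (one-sample on differences) test: n = ((z_{α/2} + z_β) / d)².
z_{α/2} + z_β = 2.576 + 0.524 = 3.100.
n = (3.100 / 0.59)² = 5.254² = 27.61.
Round up.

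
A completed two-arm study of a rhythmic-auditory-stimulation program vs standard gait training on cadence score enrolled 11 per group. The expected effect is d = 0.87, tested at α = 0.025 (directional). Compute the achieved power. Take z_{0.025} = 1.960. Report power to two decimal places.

For two equal groups, power = Φ(d·√(n/2) − z_{α}).
d·√(n/2) = 0.87 × √(11/2) = 0.87 × 2.345 = 2.040.
z_β = 2.040 − 1.960 = 0.080.
Power = Φ(0.080) = 0.532.

power ≈ 0.53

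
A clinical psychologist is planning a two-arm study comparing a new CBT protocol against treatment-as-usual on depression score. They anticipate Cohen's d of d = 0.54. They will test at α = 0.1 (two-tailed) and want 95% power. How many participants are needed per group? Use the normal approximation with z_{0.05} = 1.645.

n = 75 per group

For two independent groups with equal n: n = 2·((z_{α/2} + z_β) / d)².
z_{α/2} + z_β = 1.645 + 1.645 = 3.290.
n = 2 × (3.290 / 0.54)² = 2 × 6.093² = 2 × 37.12 = 74.2.
Round up to the next whole participant.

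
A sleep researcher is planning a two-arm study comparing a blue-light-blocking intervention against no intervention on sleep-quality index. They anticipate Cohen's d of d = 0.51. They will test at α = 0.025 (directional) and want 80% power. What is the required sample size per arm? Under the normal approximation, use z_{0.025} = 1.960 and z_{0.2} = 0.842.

For two independent groups with equal n: n = 2·((z_{α} + z_β) / d)².
z_{α} + z_β = 1.960 + 0.842 = 2.802.
n = 2 × (2.802 / 0.51)² = 2 × 5.494² = 2 × 30.19 = 60.4.
Round up to the next whole participant.

n = 61 per group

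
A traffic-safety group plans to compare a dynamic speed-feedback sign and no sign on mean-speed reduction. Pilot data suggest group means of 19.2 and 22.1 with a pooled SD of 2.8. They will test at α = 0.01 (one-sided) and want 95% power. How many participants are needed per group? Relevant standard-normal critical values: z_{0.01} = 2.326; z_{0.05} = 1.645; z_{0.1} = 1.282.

Cohen's d = |M₁ − M₂| / SD_pooled = |19.2 − 22.1| / 2.8 = 2.9 / 2.8 = 1.036.
For two independent groups with equal n: n = 2·((z_{α} + z_β) / d)².
z_{α} + z_β = 2.326 + 1.645 = 3.971.
n = 2 × (3.971 / 1.036)² = 2 × 3.833² = 2 × 14.69 = 29.4.
Round up to the next whole participant.

n = 30 per group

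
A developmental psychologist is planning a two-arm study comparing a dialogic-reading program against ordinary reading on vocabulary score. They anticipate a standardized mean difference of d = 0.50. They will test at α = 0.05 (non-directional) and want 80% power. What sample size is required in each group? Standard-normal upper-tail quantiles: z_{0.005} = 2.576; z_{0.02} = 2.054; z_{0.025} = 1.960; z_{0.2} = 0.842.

n = 63 per group

For two independent groups with equal n: n = 2·((z_{α/2} + z_β) / d)².
z_{α/2} + z_β = 1.960 + 0.842 = 2.802.
n = 2 × (2.802 / 0.50)² = 2 × 5.604² = 2 × 31.40 = 62.8.
Round up to the next whole participant.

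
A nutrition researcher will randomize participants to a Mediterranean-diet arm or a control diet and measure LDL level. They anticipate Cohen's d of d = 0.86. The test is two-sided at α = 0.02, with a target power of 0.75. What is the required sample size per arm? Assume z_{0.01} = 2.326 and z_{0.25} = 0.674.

n = 25 per group

For two independent groups with equal n: n = 2·((z_{α/2} + z_β) / d)².
z_{α/2} + z_β = 2.326 + 0.674 = 3.000.
n = 2 × (3.000 / 0.86)² = 2 × 3.488² = 2 × 12.17 = 24.3.
Round up to the next whole participant.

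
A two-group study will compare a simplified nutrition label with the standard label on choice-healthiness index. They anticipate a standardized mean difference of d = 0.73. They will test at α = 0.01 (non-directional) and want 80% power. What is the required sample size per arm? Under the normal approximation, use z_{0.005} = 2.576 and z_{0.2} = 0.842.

n = 44 per group

For two independent groups with equal n: n = 2·((z_{α/2} + z_β) / d)².
z_{α/2} + z_β = 2.576 + 0.842 = 3.418.
n = 2 × (3.418 / 0.73)² = 2 × 4.682² = 2 × 21.92 = 43.8.
Round up to the next whole participant.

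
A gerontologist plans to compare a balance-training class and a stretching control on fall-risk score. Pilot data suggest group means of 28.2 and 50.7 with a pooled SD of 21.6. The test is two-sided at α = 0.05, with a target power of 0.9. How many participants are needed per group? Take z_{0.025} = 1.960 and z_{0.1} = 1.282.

Cohen's d = |M₁ − M₂| / SD_pooled = |28.2 − 50.7| / 21.6 = 22.5 / 21.6 = 1.042.
For two independent groups with equal n: n = 2·((z_{α/2} + z_β) / d)².
z_{α/2} + z_β = 1.960 + 1.282 = 3.242.
n = 2 × (3.242 / 1.042)² = 2 × 3.111² = 2 × 9.68 = 19.4.
Round up to the next whole participant.

n = 20 per group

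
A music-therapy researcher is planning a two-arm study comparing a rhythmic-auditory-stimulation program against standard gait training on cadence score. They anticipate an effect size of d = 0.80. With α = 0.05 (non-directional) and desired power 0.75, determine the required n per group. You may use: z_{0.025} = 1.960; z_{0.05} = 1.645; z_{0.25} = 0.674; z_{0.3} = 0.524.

n = 22 per group

For two independent groups with equal n: n = 2·((z_{α/2} + z_β) / d)².
z_{α/2} + z_β = 1.960 + 0.674 = 2.634.
n = 2 × (2.634 / 0.80)² = 2 × 3.292² = 2 × 10.84 = 21.7.
Round up to the next whole participant.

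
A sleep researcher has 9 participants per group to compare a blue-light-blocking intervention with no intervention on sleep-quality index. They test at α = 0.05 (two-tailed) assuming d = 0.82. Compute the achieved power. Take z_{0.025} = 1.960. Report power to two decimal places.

power ≈ 0.41

For two equal groups, power = Φ(d·√(n/2) − z_{α/2}).
d·√(n/2) = 0.82 × √(9/2) = 0.82 × 2.121 = 1.739.
z_β = 1.739 − 1.960 = -0.221.
Power = Φ(-0.221) = 0.413.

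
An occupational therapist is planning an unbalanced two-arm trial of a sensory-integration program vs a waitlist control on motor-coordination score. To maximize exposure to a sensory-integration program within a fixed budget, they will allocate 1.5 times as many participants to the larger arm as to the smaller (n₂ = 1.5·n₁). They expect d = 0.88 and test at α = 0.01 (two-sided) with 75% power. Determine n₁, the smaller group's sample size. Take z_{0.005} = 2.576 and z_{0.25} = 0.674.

With allocation ratio k = n₂/n₁ = 1.5, Var(x̄₁−x̄₂) = σ²(1/n₁ + 1/(k·n₁)) = σ²·(k+1)/(k·n₁).
So n₁ = (1 + 1/k)·((z_{α/2} + z_β)/d)² = 1.667 × (3.250/0.88)².
n₁ = 1.667 × 13.64 = 22.7.
Round up: n₁ = 23, giving n₂ = ⌈1.5 × 23⌉ = ⌈34.5⌉ = 35.

n₁ = 23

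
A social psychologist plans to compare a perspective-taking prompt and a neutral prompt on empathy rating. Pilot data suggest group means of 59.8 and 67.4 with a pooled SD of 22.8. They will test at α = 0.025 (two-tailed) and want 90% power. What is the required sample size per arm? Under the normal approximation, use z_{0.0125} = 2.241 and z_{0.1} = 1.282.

n = 224 per group

Cohen's d = |M₁ − M₂| / SD_pooled = |59.8 − 67.4| / 22.8 = 7.6 / 22.8 = 0.333.
For two independent groups with equal n: n = 2·((z_{α/2} + z_β) / d)².
z_{α/2} + z_β = 2.241 + 1.282 = 3.523.
n = 2 × (3.523 / 0.333)² = 2 × 10.580² = 2 × 111.93 = 223.9.
Round up to the next whole participant.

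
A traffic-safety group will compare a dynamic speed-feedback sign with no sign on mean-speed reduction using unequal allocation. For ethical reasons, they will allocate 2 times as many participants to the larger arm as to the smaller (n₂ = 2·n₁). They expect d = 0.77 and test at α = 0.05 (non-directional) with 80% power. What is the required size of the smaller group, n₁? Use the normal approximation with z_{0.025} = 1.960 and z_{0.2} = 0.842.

n₁ = 20

With allocation ratio k = n₂/n₁ = 2, Var(x̄₁−x̄₂) = σ²(1/n₁ + 1/(k·n₁)) = σ²·(k+1)/(k·n₁).
So n₁ = (1 + 1/k)·((z_{α/2} + z_β)/d)² = 1.500 × (2.802/0.77)².
n₁ = 1.500 × 13.24 = 19.9.
Round up: n₁ = 20, giving n₂ = 2 × 20 = 40.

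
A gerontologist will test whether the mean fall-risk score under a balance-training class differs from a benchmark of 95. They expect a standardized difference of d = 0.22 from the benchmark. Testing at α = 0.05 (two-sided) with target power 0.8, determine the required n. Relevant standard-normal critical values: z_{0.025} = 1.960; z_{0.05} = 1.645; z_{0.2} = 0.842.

For a one-sample test: n = ((z_{α/2} + z_β) / d)².
z_{α/2} + z_β = 1.960 + 0.842 = 2.802.
n = (2.802 / 0.22)² = 12.736² = 162.21.
Round up.

n = 163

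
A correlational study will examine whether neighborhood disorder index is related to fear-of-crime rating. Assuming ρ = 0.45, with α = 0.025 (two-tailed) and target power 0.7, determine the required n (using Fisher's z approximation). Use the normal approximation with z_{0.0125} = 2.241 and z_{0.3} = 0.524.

n = 36

Fisher's z: C = ½·ln((1+r)/(1−r)) = ½·ln(2.6364) = 0.4847.
n = ((z_{α/2} + z_β)/C)² + 3.
(2.241 + 0.524) / 0.4847 = 2.765 / 0.4847 = 5.705.
n = 5.705² + 3 = 32.54 + 3 = 35.5.
Round up.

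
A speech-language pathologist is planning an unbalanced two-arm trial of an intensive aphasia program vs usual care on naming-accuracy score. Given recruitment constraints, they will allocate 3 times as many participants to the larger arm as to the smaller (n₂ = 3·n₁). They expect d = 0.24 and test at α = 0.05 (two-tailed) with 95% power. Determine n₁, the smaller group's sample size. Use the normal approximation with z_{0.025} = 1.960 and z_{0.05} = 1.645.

n₁ = 301

With allocation ratio k = n₂/n₁ = 3, Var(x̄₁−x̄₂) = σ²(1/n₁ + 1/(k·n₁)) = σ²·(k+1)/(k·n₁).
So n₁ = (1 + 1/k)·((z_{α/2} + z_β)/d)² = 1.333 × (3.605/0.24)².
n₁ = 1.333 × 225.63 = 300.8.
Round up: n₁ = 301, giving n₂ = 3 × 301 = 903.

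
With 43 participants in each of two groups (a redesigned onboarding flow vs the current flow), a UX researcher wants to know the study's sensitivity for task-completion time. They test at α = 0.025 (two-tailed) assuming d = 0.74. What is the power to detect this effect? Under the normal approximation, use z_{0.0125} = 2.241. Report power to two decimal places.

For two equal groups, power = Φ(d·√(n/2) − z_{α/2}).
d·√(n/2) = 0.74 × √(43/2) = 0.74 × 4.637 = 3.431.
z_β = 3.431 − 2.241 = 1.190.
Power = Φ(1.190) = 0.883.

power ≈ 0.88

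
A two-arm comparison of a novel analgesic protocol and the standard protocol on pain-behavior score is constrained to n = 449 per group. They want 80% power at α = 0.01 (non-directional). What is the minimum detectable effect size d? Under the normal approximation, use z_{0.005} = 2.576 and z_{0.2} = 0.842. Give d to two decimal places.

d_min ≈ 0.23

For two independent groups of n = 449 each: d_min = (z_{α/2} + z_β)·√(2/n).
z-sum = 2.576 + 0.842 = 3.418.
d_min = 3.418 × √(2/449) = 3.418 × 0.0667 = 0.228.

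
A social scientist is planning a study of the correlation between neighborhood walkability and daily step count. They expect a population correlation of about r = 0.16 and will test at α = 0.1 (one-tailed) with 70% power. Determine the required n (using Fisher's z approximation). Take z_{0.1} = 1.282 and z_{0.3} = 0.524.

Fisher's z: C = ½·ln((1+r)/(1−r)) = ½·ln(1.3810) = 0.1614.
n = ((z_{α} + z_β)/C)² + 3.
(1.282 + 0.524) / 0.1614 = 1.806 / 0.1614 = 11.190.
n = 11.190² + 3 = 125.21 + 3 = 128.2.
Round up.

n = 129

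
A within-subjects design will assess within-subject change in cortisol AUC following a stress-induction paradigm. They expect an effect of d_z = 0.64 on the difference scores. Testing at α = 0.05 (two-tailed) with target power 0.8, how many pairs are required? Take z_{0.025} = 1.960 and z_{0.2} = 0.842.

For a paired (one-sample on differences) test: n = ((z_{α/2} + z_β) / d)².
z_{α/2} + z_β = 1.960 + 0.842 = 2.802.
n = (2.802 / 0.64)² = 4.378² = 19.17.
Round up.

n = 20 pairs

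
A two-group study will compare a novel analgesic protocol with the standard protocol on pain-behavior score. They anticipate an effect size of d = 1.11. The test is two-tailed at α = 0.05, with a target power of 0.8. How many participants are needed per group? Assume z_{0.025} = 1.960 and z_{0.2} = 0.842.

For two independent groups with equal n: n = 2·((z_{α/2} + z_β) / d)².
z_{α/2} + z_β = 1.960 + 0.842 = 2.802.
n = 2 × (2.802 / 1.11)² = 2 × 2.524² = 2 × 6.37 = 12.7.
Round up to the next whole participant.

n = 13 per group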